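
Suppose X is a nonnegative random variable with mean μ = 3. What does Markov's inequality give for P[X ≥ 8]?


μ = E[X] = 3, a = 8.
Markov: P[X ≥ 8] ≤ μ/a = (3)/8 = 3/8.
Numerically: ≈ 0.37500.
(Since a = 8 > μ = 3.00000, the bound 3/8 is < 1 and informative.)

P[X ≥ 8] ≤ 3/8 ≈ 0.37500.


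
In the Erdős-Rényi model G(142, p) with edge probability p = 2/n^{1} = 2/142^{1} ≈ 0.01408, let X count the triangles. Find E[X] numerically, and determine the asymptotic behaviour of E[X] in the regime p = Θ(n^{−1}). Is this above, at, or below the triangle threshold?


Number of potential triangles: C(142, 3) = 467180.
Each occurs with probability p³ ≈ (0.01408)³ ≈ 2.793991e-06.
By linearity: E[X] = C(142, 3)·p³ ≈ 467180 · 2.793991e-06 ≈ 1.3053.
Here α = 1, so p = 2/n is exactly at the triangle threshold p ~ 1/n. Asymptotically E[X] → c³/6 = 2³/6 = 4/3 ≈ 1.3333, a bounded constant. In this regime the triangle count is asymptotically Poisson(c³/6).

E[X] ≈ 1.3053; in regime p = Θ(1/n^{1}) E[X] stays bounded (at the triangle threshold p ~ 1/n).


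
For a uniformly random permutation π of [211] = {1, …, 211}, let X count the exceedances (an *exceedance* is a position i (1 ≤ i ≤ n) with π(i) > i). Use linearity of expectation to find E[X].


Write X = Σ_{i=1}^{211} X_i, where X_i = 1_{π(i) > i}.
For each fixed i, π(i) is uniform over {1, …, 211} (marginal of a uniform permutation), so P[π(i) > i] = (n − i)/n. Summing: Σ_{i=1}^{211} (n − i)/n = (0 + 1 + … + 210)/211 = 211(211 − 1)/(2·211) = (211 − 1)/2.
Hence E[X] = Σ_{i=1}^{211} (211 − i)/211 = 105 ≈ 105.000.

E[X] = 105 = 105.000.


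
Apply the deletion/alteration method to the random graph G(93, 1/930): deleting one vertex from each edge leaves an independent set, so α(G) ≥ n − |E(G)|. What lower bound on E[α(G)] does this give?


E[|E(G)|] = C(93, 2)·p = 4278 · (1/930) = 23/5.
E[α(G)] ≥ n − E[|E(G)|] = 93 − 23/5 = 442/5.
Numerically: ≈ 88.400000.
(This is only a lower bound; the true E[α(G)] may be larger.)

E[α(G)] ≥ 442/5 ≈ 88.400000.


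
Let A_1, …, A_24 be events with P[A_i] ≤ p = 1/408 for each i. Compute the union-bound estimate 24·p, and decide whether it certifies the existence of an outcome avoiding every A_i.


Union bound: P[∪_{i=1}^{24} A_i] ≤ Σ_i P[A_i] ≤ 24·p = 24·(1/408) = 1/17.
Numerically: 1/17 ≈ 0.0588235.
Is 1/17 < 1? YES.
Since P[∪ A_i] ≤ 1/17 < 1, the complement has P[∩ A_i^c] ≥ 1 − 1/17 = 16/17 > 0, so some outcome avoids every A_i.

24·p = 1/17 ≈ 0.0588235; existence CERTIFIED by the union bound.


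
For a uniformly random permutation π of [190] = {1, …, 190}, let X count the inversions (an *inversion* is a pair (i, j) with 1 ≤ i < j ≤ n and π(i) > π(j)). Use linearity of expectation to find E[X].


Write X = Σ X_I over the C(190, 2) = 17955 pairs i < j, with X_I the indicator of one inversion.
There are 17955 indicators.
For each fixed pair i < j, the values π(i) and π(j) are two distinct elements of {1, …, 190} in uniformly random order; by symmetry P[π(i) > π(j)] = 1/2.
By linearity: E[X] = 17955 · (1/2) = C(190, 2) · (1/2) = 17955/2 = 17955/2 ≈ 8977.500.

E[X] = 17955/2 = 8977.500.


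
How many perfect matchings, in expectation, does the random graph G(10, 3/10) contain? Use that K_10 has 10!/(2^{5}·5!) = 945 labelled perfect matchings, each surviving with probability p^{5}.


K_10 has 10!/(2^{5}·5!) = 945 labelled perfect matchings.
For each such perfect matching H, let X_H = 1 if all 5 edges of H are present in G. Then P[X_H = 1] = p^{5} = (3/10)^{5} = 243/100000.
By linearity: E[X] = Σ_H E[X_H] = 945 · p^{5} = 945 · 243/100000 = 45927/20000.
Numerically: E[X] ≈ 2.2963.

E[X] = 945 · (3/10)^{5} = 45927/20000 ≈ 2.2963.


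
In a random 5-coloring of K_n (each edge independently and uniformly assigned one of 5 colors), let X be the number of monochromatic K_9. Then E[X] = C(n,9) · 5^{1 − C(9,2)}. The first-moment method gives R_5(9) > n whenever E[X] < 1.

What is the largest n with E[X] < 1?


We need C(n, 9) · 5^{1 − 36} < 1, i.e. C(n, 9) < 5^{36 − 1} = 2910383045673370361328125.
Check values of n near the boundary:
  n = 2165: C(2165, 9) = 2832220612024886803272630; 2832220612024886803272630 < 2910383045673370361328125? YES
  n = 2166: C(2166, 9) = 2844037944203015677277940; 2844037944203015677277940 < 2910383045673370361328125? YES
  n = 2167: C(2167, 9) = 2855899084841489792706810; 2855899084841489792706810 < 2910383045673370361328125? YES
  n = 2168: C(2168, 9) = 2867804175977929537095120; 2867804175977929537095120 < 2910383045673370361328125? YES
  n = 2169: C(2169, 9) = 2879753360044504243499683; 2879753360044504243499683 < 2910383045673370361328125? YES
  n = 2170: C(2170, 9) = 2891746779868845075610510; 2891746779868845075610510 < 2910383045673370361328125? YES
  n = 2171: C(2171, 9) = 2903784578674959601827205; 2903784578674959601827205 < 2910383045673370361328125? YES
  n = 2172: C(2172, 9) = 2915866900084148060642020; 2915866900084148060642020 < 2910383045673370361328125? NO
  n = 2173: C(2173, 9) = 2927993888115921319674265; 2927993888115921319674265 < 2910383045673370361328125? NO
  n = 2174: C(2174, 9) = 2940165687188920530702934; 2940165687188920530702934 < 2910383045673370361328125? NO
The largest n with C(n, 9) < 2910383045673370361328125 is n = 2171 (where E[X] = 580756915734991920365441/582076609134674072265625 ≈ 0.99773). Hence R_5(9) > 2171, i.e. R_5(9) ≥ 2172.

Largest n = 2171; hence R_5(9) > 2171.


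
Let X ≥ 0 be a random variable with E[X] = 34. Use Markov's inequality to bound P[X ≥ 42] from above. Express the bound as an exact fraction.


μ = E[X] = 34, a = 42.
Markov: P[X ≥ 42] ≤ μ/a = (34)/42 = 17/21.
Numerically: ≈ 0.809524.
(Since a = 42 > μ = 34.000000, the bound 17/21 is < 1 and informative.)

P[X ≥ 42] ≤ 17/21 ≈ 0.809524.


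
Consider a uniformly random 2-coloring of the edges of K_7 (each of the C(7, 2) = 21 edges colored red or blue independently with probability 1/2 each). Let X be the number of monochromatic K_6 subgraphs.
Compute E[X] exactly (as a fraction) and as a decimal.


Let X = Σ_S X_S over the C(7, 6) = 7 subsets S of size 6, where X_S = 1 if the K_6 on S is monochromatic.
For a fixed S, the K_6 on S has C(6, 2) = 15 edges. P[all 15 edges red] = (1/2)^15, and likewise for blue, so P[monochromatic] = 2·(1/2)^15 = 2^{1 − 15} = 1/16384.
By linearity: E[X] = C(7, 6) · 2^{1 − 15} = 7 · 1/16384 = 7/16384.
Numerically: E[X] ≈ 0.000427.

E[X] = C(7,6)·2^(1−C(6,2)) = 7/16384 ≈ 0.000427.


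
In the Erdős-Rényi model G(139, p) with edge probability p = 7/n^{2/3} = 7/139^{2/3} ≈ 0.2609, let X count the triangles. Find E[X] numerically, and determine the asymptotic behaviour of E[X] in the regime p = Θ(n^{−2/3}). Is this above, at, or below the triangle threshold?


Number of potential triangles: C(139, 3) = 437989.
Each occurs with probability p³ ≈ (0.2609)³ ≈ 1.775270e-02.
By linearity: E[X] = C(139, 3)·p³ ≈ 437989 · 1.775270e-02 ≈ 7775.4892.
Since α = 2/3 < 1, p = c/n^{2/3} ≫ 1/n is above the triangle threshold p ~ 1/n. Asymptotically E[X] ~ (c³/6)·n^{3(1−α)} = (7³/6)·n^{1} → ∞; triangles are abundant w.h.p.

E[X] ≈ 7775.4892; in regime p = Θ(1/n^{2/3}) E[X] diverges (above the triangle threshold p ~ 1/n).


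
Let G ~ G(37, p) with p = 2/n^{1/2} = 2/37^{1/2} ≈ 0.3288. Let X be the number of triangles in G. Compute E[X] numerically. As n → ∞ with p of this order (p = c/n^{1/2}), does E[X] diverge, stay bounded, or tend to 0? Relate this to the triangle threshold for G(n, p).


Number of potential triangles: C(37, 3) = 7770.
Each occurs with probability p³ ≈ (0.3288)³ ≈ 3.5545727e-02.
By linearity: E[X] = C(37, 3)·p³ ≈ 7770 · 3.5545727e-02 ≈ 276.19030.
Since α = 1/2 < 1, p = c/n^{1/2} ≫ 1/n is above the triangle threshold p ~ 1/n. Asymptotically E[X] ~ (c³/6)·n^{3(1−α)} = (2³/6)·n^{1.5} → ∞; triangles are abundant w.h.p.

E[X] ≈ 276.19030; in regime p = Θ(1/n^{1/2}) E[X] diverges (above the triangle threshold p ~ 1/n).


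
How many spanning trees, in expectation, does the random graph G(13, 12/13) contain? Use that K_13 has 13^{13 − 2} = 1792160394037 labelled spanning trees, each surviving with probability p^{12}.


K_13 has 13^{13 − 2} = 1792160394037 labelled spanning trees.
For each such spanning tree H, let X_H = 1 if all 12 edges of H are present in G. Then P[X_H = 1] = p^{12} = (12/13)^{12} = 8916100448256/23298085122481.
By linearity of expectation: E[X] = Σ_H E[X_H] = 1792160394037 · p^{12} = 1792160394037 · 8916100448256/23298085122481 = 8916100448256/13.
Numerically: E[X] ≈ 6.86e+11.

E[X] = 1792160394037 · (12/13)^{12} = 8916100448256/13 ≈ 6.86e+11.


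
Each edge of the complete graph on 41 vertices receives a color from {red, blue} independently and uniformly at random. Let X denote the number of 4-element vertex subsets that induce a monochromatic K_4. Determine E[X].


Let X = Σ_S X_S over the C(41, 4) = 101270 subsets S of size 4, where X_S = 1 if the K_4 on S is monochromatic.
For a fixed S, the K_4 on S has C(4, 2) = 6 edges. P[all 6 edges red] = (1/2)^6, and likewise for blue, so P[monochromatic] = 2·(1/2)^6 = 2^{1 − 6} = 1/32.
By linearity: E[X] = C(41, 4) · 2^{1 − 6} = 101270 · 1/32 = 50635/16.
Numerically: E[X] ≈ 3164.687500.

E[X] = C(41,4)·2^(1−C(4,2)) = 50635/16 ≈ 3164.687500.


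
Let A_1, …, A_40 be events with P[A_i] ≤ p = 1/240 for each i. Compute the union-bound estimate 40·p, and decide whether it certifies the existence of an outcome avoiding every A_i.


Union bound: P[∪_{i=1}^{40} A_i] ≤ Σ_i P[A_i] ≤ 40·p = 40·(1/240) = 1/6.
Numerically: 1/6 ≈ 0.1666667.
Is 1/6 < 1? YES.
Since P[∪ A_i] ≤ 1/6 < 1, the complement has P[∩ A_i^c] ≥ 1 − 1/6 = 5/6 > 0, so some outcome avoids every A_i.

40·p = 1/6 ≈ 0.1666667; existence CERTIFIED by the union bound.


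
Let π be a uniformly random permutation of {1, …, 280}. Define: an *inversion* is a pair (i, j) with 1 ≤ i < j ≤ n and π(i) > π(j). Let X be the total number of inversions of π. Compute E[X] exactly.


Write X = Σ X_I over the C(280, 2) = 39060 pairs i < j, with X_I the indicator of one inversion.
There are 39060 indicators.
For each fixed pair i < j, the values π(i) and π(j) are two distinct elements of {1, …, 280} in uniformly random order; by symmetry P[π(i) > π(j)] = 1/2.
By linearity: E[X] = 39060 · (1/2) = C(280, 2) · (1/2) = 39060/2 = 19530 ≈ 19530.00000.

E[X] = 19530 = 19530.00000.


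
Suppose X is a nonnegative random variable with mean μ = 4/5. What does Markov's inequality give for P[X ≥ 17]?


μ = E[X] = 4/5, a = 17.
Markov: P[X ≥ 17] ≤ μ/a = (4/5)/17 = 4/85.
Numerically: ≈ 0.04706.
(Since a = 17 > μ = 0.80000, the bound 4/85 is < 1 and informative.)

P[X ≥ 17] ≤ 4/85 ≈ 0.04706.


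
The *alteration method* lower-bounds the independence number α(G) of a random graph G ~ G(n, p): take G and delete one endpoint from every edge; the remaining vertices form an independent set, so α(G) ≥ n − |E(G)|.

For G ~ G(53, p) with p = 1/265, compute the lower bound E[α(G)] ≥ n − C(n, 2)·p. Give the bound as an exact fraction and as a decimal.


E[|E(G)|] = C(53, 2)·p = 1378 · (1/265) = 26/5.
E[α(G)] ≥ n − E[|E(G)|] = 53 − 26/5 = 239/5.
Numerically: ≈ 47.800.
(This is only a lower bound; the true E[α(G)] may be larger.)

E[α(G)] ≥ 239/5 ≈ 47.800.


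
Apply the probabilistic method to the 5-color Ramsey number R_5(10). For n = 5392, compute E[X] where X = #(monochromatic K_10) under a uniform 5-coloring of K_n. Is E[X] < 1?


E[X] = C(5392, 10) · 5^{1 − 45} = 5676873040158402483252283957448 · 5^{−44} = 5676873040158402483252283957448/5684341886080801486968994140625.
As a reduced fraction: E[X] = 5676873040158402483252283957448/5684341886080801486968994140625 ≈ 0.9987.
Is E[X] < 1? YES.
Since E[X] < 1, there exists a 5-coloring of K_{5392} with no monochromatic K_10; hence R_5(10) > 5392.

E[X] = 5676873040158402483252283957448/5684341886080801486968994140625 ≈ 0.9987; E[X] < 1, so R_5(10) > 5392.


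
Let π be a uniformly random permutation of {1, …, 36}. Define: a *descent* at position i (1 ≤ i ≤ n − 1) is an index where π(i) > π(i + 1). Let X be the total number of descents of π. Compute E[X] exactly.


Write X = Σ X_I over i = 1, …, 35, with X_I the indicator of one descent.
There are 35 indicators.
For each fixed i, the pair (π(i), π(i+1)) is a uniformly random ordered pair of distinct values from {1, …, 36}; by symmetry P[π(i) > π(i+1)] = 1/2.
By linearity: E[X] = 35 · (1/2) = (36 − 1) · (1/2) = 35/2 ≈ 17.500.

E[X] = 35/2 = 17.500.


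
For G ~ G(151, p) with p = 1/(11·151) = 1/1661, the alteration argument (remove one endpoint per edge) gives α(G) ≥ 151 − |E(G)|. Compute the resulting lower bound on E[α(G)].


E[|E(G)|] = C(151, 2)·p = 11325 · (1/1661) = 75/11.
E[α(G)] ≥ n − E[|E(G)|] = 151 − 75/11 = 1586/11.
Numerically: ≈ 144.181818.
(This is only a lower bound; the true E[α(G)] may be larger.)

E[α(G)] ≥ 1586/11 ≈ 144.181818.


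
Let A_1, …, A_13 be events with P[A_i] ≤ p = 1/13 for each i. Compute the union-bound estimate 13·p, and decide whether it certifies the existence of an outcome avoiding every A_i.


Union bound: P[∪_{i=1}^{13} A_i] ≤ Σ_i P[A_i] ≤ 13·p = 13·(1/13) = 1.
Numerically: 1 ≈ 1.000000.
Is 1 < 1? NO.
Since the bound 1 is ≥ 1, the union bound is uninformative here; it does NOT by itself certify existence.

13·p = 1 ≈ 1.000000; existence NOT certified by the union bound.


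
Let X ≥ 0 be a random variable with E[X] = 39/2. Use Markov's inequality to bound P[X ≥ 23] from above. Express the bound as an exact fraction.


μ = E[X] = 39/2, a = 23.
Markov: P[X ≥ 23] ≤ μ/a = (39/2)/23 = 39/46.
Numerically: ≈ 0.847826.
(Since a = 23 > μ = 19.500000, the bound 39/46 is < 1 and informative.)

P[X ≥ 23] ≤ 39/46 ≈ 0.847826.


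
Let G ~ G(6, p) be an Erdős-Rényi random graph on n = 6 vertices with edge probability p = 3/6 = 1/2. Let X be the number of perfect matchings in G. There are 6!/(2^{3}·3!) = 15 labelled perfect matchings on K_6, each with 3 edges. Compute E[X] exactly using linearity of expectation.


K_6 has 6!/(2^{3}·3!) = 15 labelled perfect matchings.
For each such perfect matching H, let X_H = 1 if all 3 edges of H are present in G. Then P[X_H = 1] = p^{3} = (1/2)^{3} = 1/8.
By linearity: E[X] = Σ_H E[X_H] = 15 · p^{3} = 15 · 1/8 = 15/8.
Numerically: E[X] ≈ 1.875.

E[X] = 15 · (1/2)^{3} = 15/8 ≈ 1.875.


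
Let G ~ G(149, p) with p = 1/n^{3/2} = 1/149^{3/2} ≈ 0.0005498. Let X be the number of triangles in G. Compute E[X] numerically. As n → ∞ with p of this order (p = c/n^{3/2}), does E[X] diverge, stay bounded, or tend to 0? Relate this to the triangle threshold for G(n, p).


Number of potential triangles: C(149, 3) = 540274.
Each occurs with probability p³ ≈ (0.0005498)³ ≈ 1.662118e-10.
By linearity: E[X] = C(149, 3)·p³ ≈ 540274 · 1.662118e-10 ≈ 0.0001.
Since α = 3/2 > 1, p = c/n^{3/2} = o(1/n) is below the triangle threshold p ~ 1/n. Asymptotically E[X] ~ (c³/6)·n^{3(1−α)} = (1³/6)·n^{-1.5} → 0, so by Markov's inequality G has no triangles w.h.p.

E[X] ≈ 0.0001; in regime p = Θ(1/n^{3/2}) E[X] tends to 0 (below the triangle threshold p ~ 1/n).


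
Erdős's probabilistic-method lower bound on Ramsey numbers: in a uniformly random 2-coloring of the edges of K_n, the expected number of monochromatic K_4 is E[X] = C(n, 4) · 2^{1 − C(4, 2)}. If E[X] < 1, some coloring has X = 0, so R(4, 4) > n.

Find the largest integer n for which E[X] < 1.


We need C(n, 4) · 2^{1 − 6} < 1, i.e. C(n, 4) < 2^{6 − 1} = 32.
Check values of n near the boundary:
  n = 4: C(4, 4) = 1; 1 < 32? YES
  n = 5: C(5, 4) = 5; 5 < 32? YES
  n = 6: C(6, 4) = 15; 15 < 32? YES
  n = 7: C(7, 4) = 35; 35 < 32? NO
The largest n with C(n, 4) < 32 is n = 6 (where E[X] = 15/32 ≈ 0.468750). Hence R(4, 4) > 6, i.e. R(4, 4) ≥ 7.

Largest n = 6; hence R(4, 4) > 6.


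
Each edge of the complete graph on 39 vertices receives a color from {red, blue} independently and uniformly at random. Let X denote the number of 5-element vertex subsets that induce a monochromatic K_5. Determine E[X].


Let X = Σ_S X_S over the C(39, 5) = 575757 subsets S of size 5, where X_S = 1 if the K_5 on S is monochromatic.
For a fixed S, the K_5 on S has C(5, 2) = 10 edges. P[all 10 edges red] = (1/2)^10, and likewise for blue, so P[monochromatic] = 2·(1/2)^10 = 2^{1 − 10} = 1/512.
By linearity of expectation: E[X] = C(39, 5) · 2^{1 − 10} = 575757 · 1/512 = 575757/512.
Numerically: E[X] ≈ 1124.5254.

E[X] = C(39,5)·2^(1−C(5,2)) = 575757/512 ≈ 1124.5254.


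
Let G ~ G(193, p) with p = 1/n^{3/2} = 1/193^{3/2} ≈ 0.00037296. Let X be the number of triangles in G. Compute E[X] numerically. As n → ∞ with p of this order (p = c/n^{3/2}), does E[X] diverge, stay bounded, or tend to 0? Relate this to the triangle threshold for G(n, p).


Number of potential triangles: C(193, 3) = 1179616.
Each occurs with probability p³ ≈ (0.00037296)³ ≈ 5.1879061e-11.
By linearity: E[X] = C(193, 3)·p³ ≈ 1179616 · 5.1879061e-11 ≈ 0.00006.
Since α = 3/2 > 1, p = c/n^{3/2} = o(1/n) is below the triangle threshold p ~ 1/n. Asymptotically E[X] ~ (c³/6)·n^{3(1−α)} = (1³/6)·n^{-1.5} → 0, so by Markov's inequality G has no triangles w.h.p.

E[X] ≈ 0.00006; in regime p = Θ(1/n^{3/2}) E[X] tends to 0 (below the triangle threshold p ~ 1/n).


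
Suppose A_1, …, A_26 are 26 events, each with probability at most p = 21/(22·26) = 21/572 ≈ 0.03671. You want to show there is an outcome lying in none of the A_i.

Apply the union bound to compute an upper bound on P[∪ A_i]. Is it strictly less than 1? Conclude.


Union bound: P[∪_{i=1}^{26} A_i] ≤ Σ_i P[A_i] ≤ 26·p = 26·(21/572) = 21/22.
Numerically: 21/22 ≈ 0.95455.
Is 21/22 < 1? YES.
Since P[∪ A_i] ≤ 21/22 < 1, the complement has P[∩ A_i^c] ≥ 1 − 21/22 = 1/22 > 0, so some outcome avoids every A_i.

26·p = 21/22 ≈ 0.95455; existence CERTIFIED by the union bound.


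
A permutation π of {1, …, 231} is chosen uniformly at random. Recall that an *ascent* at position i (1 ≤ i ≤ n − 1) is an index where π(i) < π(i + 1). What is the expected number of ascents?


Write X = Σ X_I over i = 1, …, 230, with X_I the indicator of one ascent.
There are 230 indicators.
For each fixed i, the pair (π(i), π(i+1)) is a uniformly random ordered pair of distinct values from {1, …, 231}; by symmetry P[π(i) < π(i+1)] = 1/2.
By linearity: E[X] = 230 · (1/2) = (231 − 1) · (1/2) = 115 ≈ 115.000.

E[X] = 115 = 115.000.


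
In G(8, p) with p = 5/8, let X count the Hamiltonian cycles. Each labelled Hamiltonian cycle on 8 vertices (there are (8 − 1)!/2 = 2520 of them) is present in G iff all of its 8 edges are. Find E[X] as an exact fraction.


K_8 has (8 − 1)!/2 = 2520 labelled Hamiltonian cycles.
For each such Hamiltonian cycle H, let X_H = 1 if all 8 edges of H are present in G. Then P[X_H = 1] = p^{8} = (5/8)^{8} = 390625/16777216.
By linearity of expectation: E[X] = Σ_H E[X_H] = 2520 · p^{8} = 2520 · 390625/16777216 = 123046875/2097152.
Numerically: E[X] ≈ 58.6733.

E[X] = 2520 · (5/8)^{8} = 123046875/2097152 ≈ 58.6733.


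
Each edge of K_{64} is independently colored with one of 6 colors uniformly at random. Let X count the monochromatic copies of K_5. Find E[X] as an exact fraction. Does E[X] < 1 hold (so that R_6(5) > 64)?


E[X] = C(64, 5) · 6^{1 − 10} = 7624512 · 6^{−9} = 7624512/10077696.
As a reduced fraction: E[X] = 13237/17496 ≈ 0.757.
Is E[X] < 1? YES.
Since E[X] < 1, there exists a 6-coloring of K_{64} with no monochromatic K_5; hence R_6(5) > 64.

E[X] = 13237/17496 ≈ 0.757; E[X] < 1, so R_6(5) > 64.


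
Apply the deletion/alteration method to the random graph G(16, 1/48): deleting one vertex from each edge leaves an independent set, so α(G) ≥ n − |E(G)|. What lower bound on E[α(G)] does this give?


E[|E(G)|] = C(16, 2)·p = 120 · (1/48) = 5/2.
E[α(G)] ≥ n − E[|E(G)|] = 16 − 5/2 = 27/2.
Numerically: ≈ 13.500000.
(This is only a lower bound; the true E[α(G)] may be larger.)

E[α(G)] ≥ 27/2 ≈ 13.500000.


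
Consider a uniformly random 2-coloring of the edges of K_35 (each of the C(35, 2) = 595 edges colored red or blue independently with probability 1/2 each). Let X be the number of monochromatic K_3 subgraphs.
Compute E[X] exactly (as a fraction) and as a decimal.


Let X = Σ_S X_S over the C(35, 3) = 6545 subsets S of size 3, where X_S = 1 if the K_3 on S is monochromatic.
For a fixed S, the K_3 on S has C(3, 2) = 3 edges. P[all 3 edges red] = (1/2)^3, and likewise for blue, so P[monochromatic] = 2·(1/2)^3 = 2^{1 − 3} = 1/4.
By linearity of expectation: E[X] = C(35, 3) · 2^{1 − 3} = 6545 · 1/4 = 6545/4.
Numerically: E[X] ≈ 1636.25000.

E[X] = C(35,3)·2^(1−C(3,2)) = 6545/4 ≈ 1636.25000.


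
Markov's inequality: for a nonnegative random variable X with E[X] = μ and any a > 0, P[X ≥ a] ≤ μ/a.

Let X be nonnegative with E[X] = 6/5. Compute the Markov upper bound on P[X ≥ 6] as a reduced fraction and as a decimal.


μ = E[X] = 6/5, a = 6.
Markov: P[X ≥ 6] ≤ μ/a = (6/5)/6 = 1/5.
Numerically: ≈ 0.200.
(Since a = 6 > μ = 1.200, the bound 1/5 is < 1 and informative.)

P[X ≥ 6] ≤ 1/5 ≈ 0.200.


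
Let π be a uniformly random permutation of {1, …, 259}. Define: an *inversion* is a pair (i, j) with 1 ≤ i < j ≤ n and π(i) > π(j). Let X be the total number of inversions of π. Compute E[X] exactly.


Write X = Σ X_I over the C(259, 2) = 33411 pairs i < j, with X_I the indicator of one inversion.
There are 33411 indicators.
For each fixed pair i < j, the values π(i) and π(j) are two distinct elements of {1, …, 259} in uniformly random order; by symmetry P[π(i) > π(j)] = 1/2.
By linearity: E[X] = 33411 · (1/2) = C(259, 2) · (1/2) = 33411/2 = 33411/2 ≈ 16705.5000.

E[X] = 33411/2 = 16705.5000.


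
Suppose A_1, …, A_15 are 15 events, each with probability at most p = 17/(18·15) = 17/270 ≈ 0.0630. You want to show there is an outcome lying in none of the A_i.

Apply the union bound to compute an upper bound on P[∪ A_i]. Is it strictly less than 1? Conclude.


Union bound: P[∪_{i=1}^{15} A_i] ≤ Σ_i P[A_i] ≤ 15·p = 15·(17/270) = 17/18.
Numerically: 17/18 ≈ 0.9444.
Is 17/18 < 1? YES.
Since P[∪ A_i] ≤ 17/18 < 1, the complement has P[∩ A_i^c] ≥ 1 − 17/18 = 1/18 > 0, so some outcome avoids every A_i.

15·p = 17/18 ≈ 0.9444; existence CERTIFIED by the union bound.


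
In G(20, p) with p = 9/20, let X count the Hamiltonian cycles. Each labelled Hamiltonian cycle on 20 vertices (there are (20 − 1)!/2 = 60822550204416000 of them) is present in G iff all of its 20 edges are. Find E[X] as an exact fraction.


K_20 has (20 − 1)!/2 = 60822550204416000 labelled Hamiltonian cycles.
For each such Hamiltonian cycle H, let X_H = 1 if all 20 edges of H are present in G. Then P[X_H = 1] = p^{20} = (9/20)^{20} = 12157665459056928801/104857600000000000000000000.
By linearity: E[X] = Σ_H E[X_H] = 60822550204416000 · p^{20} = 60822550204416000 · 12157665459056928801/104857600000000000000000000 = 180532279724605553545860280221/25600000000000000000.
Numerically: E[X] ≈ 7.052e+09.

E[X] = 60822550204416000 · (9/20)^{20} = 180532279724605553545860280221/25600000000000000000 ≈ 7.052e+09.


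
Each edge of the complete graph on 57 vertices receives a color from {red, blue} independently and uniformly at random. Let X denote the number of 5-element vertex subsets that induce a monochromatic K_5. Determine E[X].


Let X = Σ_S X_S over the C(57, 5) = 4187106 subsets S of size 5, where X_S = 1 if the K_5 on S is monochromatic.
For a fixed S, the K_5 on S has C(5, 2) = 10 edges. P[all 10 edges red] = (1/2)^10, and likewise for blue, so P[monochromatic] = 2·(1/2)^10 = 2^{1 − 10} = 1/512.
By linearity: E[X] = C(57, 5) · 2^{1 − 10} = 4187106 · 1/512 = 2093553/256.
Numerically: E[X] ≈ 8177.94141.

E[X] = C(57,5)·2^(1−C(5,2)) = 2093553/256 ≈ 8177.94141.


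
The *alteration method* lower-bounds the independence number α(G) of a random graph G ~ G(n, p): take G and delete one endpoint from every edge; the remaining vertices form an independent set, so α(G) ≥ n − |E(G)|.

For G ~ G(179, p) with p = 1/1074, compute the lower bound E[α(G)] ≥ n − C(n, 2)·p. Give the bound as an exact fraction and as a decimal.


E[|E(G)|] = C(179, 2)·p = 15931 · (1/1074) = 89/6.
E[α(G)] ≥ n − E[|E(G)|] = 179 − 89/6 = 985/6.
Numerically: ≈ 164.166667.
(This is only a lower bound; the true E[α(G)] may be larger.)

E[α(G)] ≥ 985/6 ≈ 164.166667.


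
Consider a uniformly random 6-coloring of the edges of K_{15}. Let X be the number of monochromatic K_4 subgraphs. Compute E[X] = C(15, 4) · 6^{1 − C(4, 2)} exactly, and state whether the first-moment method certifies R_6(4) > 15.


E[X] = C(15, 4) · 6^{1 − 6} = 1365 · 6^{−5} = 1365/7776.
As a reduced fraction: E[X] = 455/2592 ≈ 0.176.
Is E[X] < 1? YES.
Since E[X] < 1, there exists a 6-coloring of K_{15} with no monochromatic K_4; hence R_6(4) > 15.

E[X] = 455/2592 ≈ 0.176; E[X] < 1, so R_6(4) > 15.


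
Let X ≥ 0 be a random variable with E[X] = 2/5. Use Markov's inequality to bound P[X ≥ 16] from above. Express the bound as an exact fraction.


μ = E[X] = 2/5, a = 16.
Markov: P[X ≥ 16] ≤ μ/a = (2/5)/16 = 1/40.
Numerically: ≈ 0.02500.
(Since a = 16 > μ = 0.40000, the bound 1/40 is < 1 and informative.)

P[X ≥ 16] ≤ 1/40 ≈ 0.02500.


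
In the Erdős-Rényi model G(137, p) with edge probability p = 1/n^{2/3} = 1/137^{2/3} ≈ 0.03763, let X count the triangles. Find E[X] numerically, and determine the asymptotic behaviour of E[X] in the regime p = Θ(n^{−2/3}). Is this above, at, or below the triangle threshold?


Number of potential triangles: C(137, 3) = 419220.
Each occurs with probability p³ ≈ (0.03763)³ ≈ 5.327934e-05.
By linearity: E[X] = C(137, 3)·p³ ≈ 419220 · 5.327934e-05 ≈ 22.3358.
Since α = 2/3 < 1, p = c/n^{2/3} ≫ 1/n is above the triangle threshold p ~ 1/n. Asymptotically E[X] ~ (c³/6)·n^{3(1−α)} = (1³/6)·n^{1} → ∞; triangles are abundant w.h.p.

E[X] ≈ 22.3358; in regime p = Θ(1/n^{2/3}) E[X] diverges (above the triangle threshold p ~ 1/n).


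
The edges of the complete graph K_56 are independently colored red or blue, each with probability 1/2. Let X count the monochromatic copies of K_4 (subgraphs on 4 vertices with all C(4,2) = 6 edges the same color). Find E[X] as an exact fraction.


Let X = Σ_S X_S over the C(56, 4) = 367290 subsets S of size 4, where X_S = 1 if the K_4 on S is monochromatic.
For a fixed S, the K_4 on S has C(4, 2) = 6 edges. P[all 6 edges red] = (1/2)^6, and likewise for blue, so P[monochromatic] = 2·(1/2)^6 = 2^{1 − 6} = 1/32.
Summing: E[X] = C(56, 4) · 2^{1 − 6} = 367290 · 1/32 = 183645/16.
Numerically: E[X] ≈ 11477.812500.

E[X] = C(56,4)·2^(1−C(4,2)) = 183645/16 ≈ 11477.812500.


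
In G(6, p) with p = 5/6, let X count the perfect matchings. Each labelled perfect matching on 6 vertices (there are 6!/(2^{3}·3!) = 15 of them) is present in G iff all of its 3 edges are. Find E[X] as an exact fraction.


K_6 has 6!/(2^{3}·3!) = 15 labelled perfect matchings.
For each such perfect matching H, let X_H = 1 if all 3 edges of H are present in G. Then P[X_H = 1] = p^{3} = (5/6)^{3} = 125/216.
Summing the indicators: E[X] = Σ_H E[X_H] = 15 · p^{3} = 15 · 125/216 = 625/72.
Numerically: E[X] ≈ 8.6806.

E[X] = 15 · (5/6)^{3} = 625/72 ≈ 8.6806.


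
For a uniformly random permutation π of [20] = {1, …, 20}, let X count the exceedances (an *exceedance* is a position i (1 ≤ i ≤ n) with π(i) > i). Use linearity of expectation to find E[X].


Write X = Σ_{i=1}^{20} X_i, where X_i = 1_{π(i) > i}.
For each fixed i, π(i) is uniform over {1, …, 20} (marginal of a uniform permutation), so P[π(i) > i] = (n − i)/n. Summing: Σ_{i=1}^{20} (n − i)/n = (0 + 1 + … + 19)/20 = 20(20 − 1)/(2·20) = (20 − 1)/2.
Hence E[X] = Σ_{i=1}^{20} (20 − i)/20 = 19/2 ≈ 9.500000.

E[X] = 19/2 = 9.500000.


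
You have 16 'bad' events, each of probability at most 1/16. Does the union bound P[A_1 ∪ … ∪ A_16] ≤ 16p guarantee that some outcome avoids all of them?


Union bound: P[∪_{i=1}^{16} A_i] ≤ Σ_i P[A_i] ≤ 16·p = 16·(1/16) = 1.
Numerically: 1 ≈ 1.0000000.
Is 1 < 1? NO.
Since the bound 1 is ≥ 1, the union bound is uninformative here; it does NOT by itself certify existence.

16·p = 1 ≈ 1.0000000; existence NOT certified by the union bound.


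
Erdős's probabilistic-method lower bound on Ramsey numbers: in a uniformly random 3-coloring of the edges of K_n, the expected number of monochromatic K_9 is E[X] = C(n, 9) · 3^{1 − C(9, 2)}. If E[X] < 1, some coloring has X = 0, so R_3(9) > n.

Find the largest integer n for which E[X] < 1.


We need C(n, 9) · 3^{1 − 36} < 1, i.e. C(n, 9) < 3^{36 − 1} = 50031545098999707.
Check values of n near the boundary:
  n = 295: C(295, 9) = 41221140106119260; 41221140106119260 < 50031545098999707? YES
  n = 296: C(296, 9) = 42513789098994080; 42513789098994080 < 50031545098999707? YES
  n = 297: C(297, 9) = 43842345008337645; 43842345008337645 < 50031545098999707? YES
  n = 298: C(298, 9) = 45207677551849890; 45207677551849890 < 50031545098999707? YES
  n = 299: C(299, 9) = 46610674441390059; 46610674441390059 < 50031545098999707? YES
  n = 300: C(300, 9) = 48052241692154700; 48052241692154700 < 50031545098999707? YES
  n = 301: C(301, 9) = 49533303936090975; 49533303936090975 < 50031545098999707? YES
  n = 302: C(302, 9) = 51054804739588650; 51054804739588650 < 50031545098999707? NO
  n = 303: C(303, 9) = 52617706925494425; 52617706925494425 < 50031545098999707? NO
  n = 304: C(304, 9) = 54222992899492560; 54222992899492560 < 50031545098999707? NO
The largest n with C(n, 9) < 50031545098999707 is n = 301 (where E[X] = 16511101312030325/16677181699666569 ≈ 0.990041). Hence R_3(9) > 301, i.e. R_3(9) ≥ 302.

Largest n = 301; hence R_3(9) > 301.


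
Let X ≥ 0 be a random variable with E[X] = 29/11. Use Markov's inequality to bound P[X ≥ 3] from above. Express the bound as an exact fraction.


μ = E[X] = 29/11, a = 3.
Markov: P[X ≥ 3] ≤ μ/a = (29/11)/3 = 29/33.
Numerically: ≈ 0.87879.
(Since a = 3 > μ = 2.63636, the bound 29/33 is < 1 and informative.)

P[X ≥ 3] ≤ 29/33 ≈ 0.87879.


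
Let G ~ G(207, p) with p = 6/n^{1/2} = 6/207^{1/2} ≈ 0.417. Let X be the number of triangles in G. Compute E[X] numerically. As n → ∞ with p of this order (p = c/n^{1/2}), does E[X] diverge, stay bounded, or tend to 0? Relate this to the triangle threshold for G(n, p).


Number of potential triangles: C(207, 3) = 1456935.
Each occurs with probability p³ ≈ (0.417)³ ≈ 7.252675e-02.
By linearity: E[X] = C(207, 3)·p³ ≈ 1456935 · 7.252675e-02 ≈ 105666.7645.
Since α = 1/2 < 1, p = c/n^{1/2} ≫ 1/n is above the triangle threshold p ~ 1/n. Asymptotically E[X] ~ (c³/6)·n^{3(1−α)} = (6³/6)·n^{1.5} → ∞; triangles are abundant w.h.p.

E[X] ≈ 105666.7645; in regime p = Θ(1/n^{1/2}) E[X] diverges (above the triangle threshold p ~ 1/n).


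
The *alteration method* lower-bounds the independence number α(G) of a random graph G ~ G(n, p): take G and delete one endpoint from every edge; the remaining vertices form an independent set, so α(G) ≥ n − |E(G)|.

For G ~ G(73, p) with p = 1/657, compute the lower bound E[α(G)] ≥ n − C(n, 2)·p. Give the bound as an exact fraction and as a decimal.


E[|E(G)|] = C(73, 2)·p = 2628 · (1/657) = 4.
E[α(G)] ≥ n − E[|E(G)|] = 73 − 4 = 69.
Numerically: ≈ 69.00000.
(This is only a lower bound; the true E[α(G)] may be larger.)

E[α(G)] ≥ 69 ≈ 69.00000.


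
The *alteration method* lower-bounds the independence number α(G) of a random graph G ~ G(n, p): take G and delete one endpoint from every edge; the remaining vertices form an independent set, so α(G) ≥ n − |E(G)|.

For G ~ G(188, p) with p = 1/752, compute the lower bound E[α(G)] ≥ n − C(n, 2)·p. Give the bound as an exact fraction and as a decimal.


E[|E(G)|] = C(188, 2)·p = 17578 · (1/752) = 187/8.
E[α(G)] ≥ n − E[|E(G)|] = 188 − 187/8 = 1317/8.
Numerically: ≈ 164.62500.
(This is only a lower bound; the true E[α(G)] may be larger.)

E[α(G)] ≥ 1317/8 ≈ 164.62500.


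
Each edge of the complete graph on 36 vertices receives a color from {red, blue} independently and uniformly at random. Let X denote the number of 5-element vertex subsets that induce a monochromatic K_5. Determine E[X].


Let X = Σ_S X_S over the C(36, 5) = 376992 subsets S of size 5, where X_S = 1 if the K_5 on S is monochromatic.
For a fixed S, the K_5 on S has C(5, 2) = 10 edges. P[all 10 edges red] = (1/2)^10, and likewise for blue, so P[monochromatic] = 2·(1/2)^10 = 2^{1 − 10} = 1/512.
Summing: E[X] = C(36, 5) · 2^{1 − 10} = 376992 · 1/512 = 11781/16.
Numerically: E[X] ≈ 736.312500.

E[X] = C(36,5)·2^(1−C(5,2)) = 11781/16 ≈ 736.312500.


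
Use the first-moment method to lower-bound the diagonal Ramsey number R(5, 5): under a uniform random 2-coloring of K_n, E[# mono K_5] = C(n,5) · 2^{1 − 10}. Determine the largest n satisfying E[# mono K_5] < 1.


We need C(n, 5) · 2^{1 − 10} < 1, i.e. C(n, 5) < 2^{10 − 1} = 512.
Check values of n near the boundary:
  n = 8: C(8, 5) = 56; 56 < 512? YES
  n = 9: C(9, 5) = 126; 126 < 512? YES
  n = 10: C(10, 5) = 252; 252 < 512? YES
  n = 11: C(11, 5) = 462; 462 < 512? YES
  n = 12: C(12, 5) = 792; 792 < 512? NO
  n = 13: C(13, 5) = 1287; 1287 < 512? NO
The largest n with C(n, 5) < 512 is n = 11 (where E[X] = 231/256 ≈ 0.90234). Hence R(5, 5) > 11, i.e. R(5, 5) ≥ 12.

Largest n = 11; hence R(5, 5) > 11.


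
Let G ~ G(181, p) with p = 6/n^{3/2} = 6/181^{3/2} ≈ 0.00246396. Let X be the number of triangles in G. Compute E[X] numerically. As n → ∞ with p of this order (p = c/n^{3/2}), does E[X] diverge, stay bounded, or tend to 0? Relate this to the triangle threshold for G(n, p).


Number of potential triangles: C(181, 3) = 971970.
Each occurs with probability p³ ≈ (0.00246396)³ ≈ 1.49589174e-08.
By linearity: E[X] = C(181, 3)·p³ ≈ 971970 · 1.49589174e-08 ≈ 0.014540.
Since α = 3/2 > 1, p = c/n^{3/2} = o(1/n) is below the triangle threshold p ~ 1/n. Asymptotically E[X] ~ (c³/6)·n^{3(1−α)} = (6³/6)·n^{-1.5} → 0, so by Markov's inequality G has no triangles w.h.p.

E[X] ≈ 0.014540; in regime p = Θ(1/n^{3/2}) E[X] tends to 0 (below the triangle threshold p ~ 1/n).


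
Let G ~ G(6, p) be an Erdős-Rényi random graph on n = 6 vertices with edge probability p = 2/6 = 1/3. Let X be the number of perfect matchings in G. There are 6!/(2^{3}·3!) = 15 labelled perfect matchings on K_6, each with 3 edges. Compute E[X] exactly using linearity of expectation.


K_6 has 6!/(2^{3}·3!) = 15 labelled perfect matchings.
For each such perfect matching H, let X_H = 1 if all 3 edges of H are present in G. Then P[X_H = 1] = p^{3} = (1/3)^{3} = 1/27.
Summing the indicators: E[X] = Σ_H E[X_H] = 15 · p^{3} = 15 · 1/27 = 5/9.
Numerically: E[X] ≈ 0.556.

E[X] = 15 · (1/3)^{3} = 5/9 ≈ 0.556.


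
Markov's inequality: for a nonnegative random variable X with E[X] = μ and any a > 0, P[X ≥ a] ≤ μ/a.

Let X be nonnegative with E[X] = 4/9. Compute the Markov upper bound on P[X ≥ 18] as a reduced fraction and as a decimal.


μ = E[X] = 4/9, a = 18.
Markov: P[X ≥ 18] ≤ μ/a = (4/9)/18 = 2/81.
Numerically: ≈ 0.025.
(Since a = 18 > μ = 0.444, the bound 2/81 is < 1 and informative.)

P[X ≥ 18] ≤ 2/81 ≈ 0.025.


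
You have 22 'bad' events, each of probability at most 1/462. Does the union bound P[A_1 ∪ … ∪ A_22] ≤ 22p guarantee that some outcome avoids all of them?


Union bound: P[∪_{i=1}^{22} A_i] ≤ Σ_i P[A_i] ≤ 22·p = 22·(1/462) = 1/21.
Numerically: 1/21 ≈ 0.047619.
Is 1/21 < 1? YES.
Since P[∪ A_i] ≤ 1/21 < 1, the complement has P[∩ A_i^c] ≥ 1 − 1/21 = 20/21 > 0, so some outcome avoids every A_i.

22·p = 1/21 ≈ 0.047619; existence CERTIFIED by the union bound.


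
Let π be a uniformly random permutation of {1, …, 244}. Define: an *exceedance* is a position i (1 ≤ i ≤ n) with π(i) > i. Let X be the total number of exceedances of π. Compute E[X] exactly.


Write X = Σ_{i=1}^{244} X_i, where X_i = 1_{π(i) > i}.
For each fixed i, π(i) is uniform over {1, …, 244} (marginal of a uniform permutation), so P[π(i) > i] = (n − i)/n. Summing: Σ_{i=1}^{244} (n − i)/n = (0 + 1 + … + 243)/244 = 244(244 − 1)/(2·244) = (244 − 1)/2.
Hence E[X] = Σ_{i=1}^{244} (244 − i)/244 = 243/2 ≈ 121.500000.

E[X] = 243/2 = 121.500000.


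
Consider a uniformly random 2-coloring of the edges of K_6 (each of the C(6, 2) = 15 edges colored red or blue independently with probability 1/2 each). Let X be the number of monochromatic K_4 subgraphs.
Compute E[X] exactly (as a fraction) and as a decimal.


Let X = Σ_S X_S over the C(6, 4) = 15 subsets S of size 4, where X_S = 1 if the K_4 on S is monochromatic.
For a fixed S, the K_4 on S has C(4, 2) = 6 edges. P[all 6 edges red] = (1/2)^6, and likewise for blue, so P[monochromatic] = 2·(1/2)^6 = 2^{1 − 6} = 1/32.
By linearity of expectation: E[X] = C(6, 4) · 2^{1 − 6} = 15 · 1/32 = 15/32.
Numerically: E[X] ≈ 0.46875.

E[X] = C(6,4)·2^(1−C(4,2)) = 15/32 ≈ 0.46875.


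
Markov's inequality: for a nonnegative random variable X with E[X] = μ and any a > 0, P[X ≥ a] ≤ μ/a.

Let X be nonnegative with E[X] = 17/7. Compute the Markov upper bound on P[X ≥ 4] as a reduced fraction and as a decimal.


μ = E[X] = 17/7, a = 4.
Markov: P[X ≥ 4] ≤ μ/a = (17/7)/4 = 17/28.
Numerically: ≈ 0.607143.
(Since a = 4 > μ = 2.428571, the bound 17/28 is < 1 and informative.)

P[X ≥ 4] ≤ 17/28 ≈ 0.607143.


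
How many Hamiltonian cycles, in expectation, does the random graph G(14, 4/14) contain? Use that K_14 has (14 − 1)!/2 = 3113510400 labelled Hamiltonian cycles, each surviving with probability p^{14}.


K_14 has (14 − 1)!/2 = 3113510400 labelled Hamiltonian cycles.
For each such Hamiltonian cycle H, let X_H = 1 if all 14 edges of H are present in G. Then P[X_H = 1] = p^{14} = (2/7)^{14} = 16384/678223072849.
By linearity of expectation: E[X] = Σ_H E[X_H] = 3113510400 · p^{14} = 3113510400 · 16384/678223072849 = 7287393484800/96889010407.
Numerically: E[X] ≈ 75.21.

E[X] = 3113510400 · (2/7)^{14} = 7287393484800/96889010407 ≈ 75.21.


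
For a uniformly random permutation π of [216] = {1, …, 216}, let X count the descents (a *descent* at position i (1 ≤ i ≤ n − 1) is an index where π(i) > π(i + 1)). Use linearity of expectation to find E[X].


Write X = Σ X_I over i = 1, …, 215, with X_I the indicator of one descent.
There are 215 indicators.
For each fixed i, the pair (π(i), π(i+1)) is a uniformly random ordered pair of distinct values from {1, …, 216}; by symmetry P[π(i) > π(i+1)] = 1/2.
By linearity: E[X] = 215 · (1/2) = (216 − 1) · (1/2) = 215/2 ≈ 107.50000.

E[X] = 215/2 = 107.50000.


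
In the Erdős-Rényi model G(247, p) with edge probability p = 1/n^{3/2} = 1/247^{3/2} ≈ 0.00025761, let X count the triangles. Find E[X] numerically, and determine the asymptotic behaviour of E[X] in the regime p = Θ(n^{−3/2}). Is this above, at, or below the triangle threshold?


Number of potential triangles: C(247, 3) = 2481115.
Each occurs with probability p³ ≈ (0.00025761)³ ≈ 1.7094788e-11.
By linearity: E[X] = C(247, 3)·p³ ≈ 2481115 · 1.7094788e-11 ≈ 0.00004.
Since α = 3/2 > 1, p = c/n^{3/2} = o(1/n) is below the triangle threshold p ~ 1/n. Asymptotically E[X] ~ (c³/6)·n^{3(1−α)} = (1³/6)·n^{-1.5} → 0, so by Markov's inequality G has no triangles w.h.p.

E[X] ≈ 0.00004; in regime p = Θ(1/n^{3/2}) E[X] tends to 0 (below the triangle threshold p ~ 1/n).
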